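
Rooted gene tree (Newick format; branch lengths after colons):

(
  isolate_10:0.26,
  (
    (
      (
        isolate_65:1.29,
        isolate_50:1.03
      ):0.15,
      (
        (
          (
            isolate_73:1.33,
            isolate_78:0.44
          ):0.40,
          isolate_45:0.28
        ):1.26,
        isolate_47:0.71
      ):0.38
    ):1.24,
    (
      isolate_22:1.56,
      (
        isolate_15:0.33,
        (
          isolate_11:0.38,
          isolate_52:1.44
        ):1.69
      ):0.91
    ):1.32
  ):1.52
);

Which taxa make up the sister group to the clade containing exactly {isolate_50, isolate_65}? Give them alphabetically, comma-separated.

isolate_45, isolate_47, isolate_73, isolate_78

The clade containing exactly {isolate_50, isolate_65} attaches to the tree at the node subtending ((isolate_65,isolate_50),(((isolate_73,isolate_78),isolate_45),isolate_47)).
The other lineage descending from that same node — the sister group — is (((isolate_73,isolate_78),isolate_45),isolate_47); its 4 tips in alphabetical order are the answer.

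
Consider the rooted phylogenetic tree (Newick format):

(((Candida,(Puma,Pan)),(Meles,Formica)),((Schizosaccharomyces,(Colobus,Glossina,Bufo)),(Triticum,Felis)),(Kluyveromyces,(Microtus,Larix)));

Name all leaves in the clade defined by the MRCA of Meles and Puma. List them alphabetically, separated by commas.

Tracing Meles: it sits inside (Meles,Formica).
Tracing Puma: it sits inside (Puma,Pan).
The smallest clade enclosing both is ((Candida,(Puma,Pan)),(Meles,Formica)); the answer is its 5 terminal taxa in alphabetical order.

Candida, Formica, Meles, Pan, Puma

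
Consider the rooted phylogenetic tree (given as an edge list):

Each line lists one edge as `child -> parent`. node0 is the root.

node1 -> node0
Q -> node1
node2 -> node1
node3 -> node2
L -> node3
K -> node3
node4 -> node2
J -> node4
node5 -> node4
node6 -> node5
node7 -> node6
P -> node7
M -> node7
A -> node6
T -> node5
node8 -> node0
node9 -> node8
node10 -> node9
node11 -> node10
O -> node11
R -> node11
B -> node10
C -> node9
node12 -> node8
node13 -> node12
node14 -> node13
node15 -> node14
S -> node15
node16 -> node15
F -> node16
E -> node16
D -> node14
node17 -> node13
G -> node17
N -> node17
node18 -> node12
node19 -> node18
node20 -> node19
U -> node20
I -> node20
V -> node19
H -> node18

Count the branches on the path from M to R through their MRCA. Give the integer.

12

The MRCA of M and R is the root of the tree.
From M up to that node: 7 branches. From R up to the same node: 5 branches. Total: 7 + 5 = 12.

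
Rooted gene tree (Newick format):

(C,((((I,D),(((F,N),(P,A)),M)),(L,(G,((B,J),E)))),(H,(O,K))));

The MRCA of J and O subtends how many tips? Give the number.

The MRCA of J and O is the node subtending ((((I,D),(((F,N),(P,A)),M)),(L,(G,((B,J),E)))),(H,(O,K))).
That clade contains 15 terminal taxa: A, B, D, E, F, G, H, I, J, K, L, M, N, O, P.

15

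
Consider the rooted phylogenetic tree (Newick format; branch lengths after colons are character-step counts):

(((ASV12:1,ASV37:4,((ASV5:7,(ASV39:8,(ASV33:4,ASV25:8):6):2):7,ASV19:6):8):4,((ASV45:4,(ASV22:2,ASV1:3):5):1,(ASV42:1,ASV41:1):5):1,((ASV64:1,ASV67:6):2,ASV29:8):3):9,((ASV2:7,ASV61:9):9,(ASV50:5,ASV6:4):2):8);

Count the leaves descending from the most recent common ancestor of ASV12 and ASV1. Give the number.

The MRCA of ASV12 and ASV1 is the node subtending ((ASV12,ASV37,((ASV5,(ASV39,(ASV33,ASV25))),ASV19)),((ASV45,(ASV22,ASV1)),(ASV42,ASV41)),((ASV64,ASV67),ASV29)).
That clade contains 15 terminal taxa: ASV1, ASV12, ASV19, ASV22, ASV25, ASV29, ASV33, ASV37, ASV39, ASV41, ASV42, ASV45, ASV5, ASV64, ASV67.

15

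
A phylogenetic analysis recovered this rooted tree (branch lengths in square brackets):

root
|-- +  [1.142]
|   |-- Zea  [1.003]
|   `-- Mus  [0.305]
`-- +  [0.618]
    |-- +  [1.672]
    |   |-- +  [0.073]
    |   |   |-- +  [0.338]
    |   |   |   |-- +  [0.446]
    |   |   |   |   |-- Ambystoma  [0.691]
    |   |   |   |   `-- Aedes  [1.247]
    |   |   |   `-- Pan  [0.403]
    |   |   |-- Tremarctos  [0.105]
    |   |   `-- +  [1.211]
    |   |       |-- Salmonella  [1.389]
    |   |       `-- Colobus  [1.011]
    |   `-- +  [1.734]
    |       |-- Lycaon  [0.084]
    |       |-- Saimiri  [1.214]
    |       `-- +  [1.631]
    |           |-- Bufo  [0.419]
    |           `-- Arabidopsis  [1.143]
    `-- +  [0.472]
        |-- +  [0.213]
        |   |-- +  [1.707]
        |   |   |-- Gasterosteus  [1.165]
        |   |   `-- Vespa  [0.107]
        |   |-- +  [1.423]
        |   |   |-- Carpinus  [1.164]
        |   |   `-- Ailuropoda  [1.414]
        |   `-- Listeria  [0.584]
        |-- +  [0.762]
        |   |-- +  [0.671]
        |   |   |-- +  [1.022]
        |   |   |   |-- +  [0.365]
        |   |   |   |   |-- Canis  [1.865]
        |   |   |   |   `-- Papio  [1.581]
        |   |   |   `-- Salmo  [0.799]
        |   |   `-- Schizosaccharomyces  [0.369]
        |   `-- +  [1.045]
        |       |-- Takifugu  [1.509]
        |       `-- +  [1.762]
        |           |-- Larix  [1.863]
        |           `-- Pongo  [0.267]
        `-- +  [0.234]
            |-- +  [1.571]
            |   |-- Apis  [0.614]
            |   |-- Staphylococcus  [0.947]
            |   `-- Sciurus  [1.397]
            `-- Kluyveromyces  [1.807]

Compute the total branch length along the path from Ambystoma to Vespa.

The path runs Ambystoma → … → MRCA → … → Vespa; the MRCA is the node subtending (((((Ambystoma,Aedes),Pan),Tremarctos,(Salmonella,Colobus)),(Lycaon,Saimiri,(Bufo,Arabidopsis))),(((Gasterosteus,Vespa),(Carpinus,Ailuropoda),Listeria),((((Canis,Papio),Salmo),Schizosaccharomyces),(Takifugu,(Larix,Pongo))),((Apis,Staphylococcus,Sciurus),Kluyveromyces))).
Branch lengths along that path: 0.691 + 0.446 + 0.338 + 0.073 + 1.672 + 0.472 + 0.213 + 1.707 + 0.107 = 5.719.

5.719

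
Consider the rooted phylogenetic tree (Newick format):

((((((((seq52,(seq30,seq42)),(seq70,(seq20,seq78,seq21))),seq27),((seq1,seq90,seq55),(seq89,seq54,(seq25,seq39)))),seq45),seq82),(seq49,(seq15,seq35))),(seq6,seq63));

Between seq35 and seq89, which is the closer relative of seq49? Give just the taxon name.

The MRCA of seq49 and seq35 subtends (seq49,(seq15,seq35)) (3 taxa).
The MRCA of seq49 and seq89 subtends (((((((seq52,(seq30,seq42)),(seq70,(seq20,seq78,seq21))),seq27),((seq1,seq90,seq55),(seq89,seq54,(seq25,seq39)))),seq45),seq82),(seq49,(seq15,seq35))) (20 taxa).
The first is nested inside the second, so seq49 shares a more recent common ancestor with seq35.

seq35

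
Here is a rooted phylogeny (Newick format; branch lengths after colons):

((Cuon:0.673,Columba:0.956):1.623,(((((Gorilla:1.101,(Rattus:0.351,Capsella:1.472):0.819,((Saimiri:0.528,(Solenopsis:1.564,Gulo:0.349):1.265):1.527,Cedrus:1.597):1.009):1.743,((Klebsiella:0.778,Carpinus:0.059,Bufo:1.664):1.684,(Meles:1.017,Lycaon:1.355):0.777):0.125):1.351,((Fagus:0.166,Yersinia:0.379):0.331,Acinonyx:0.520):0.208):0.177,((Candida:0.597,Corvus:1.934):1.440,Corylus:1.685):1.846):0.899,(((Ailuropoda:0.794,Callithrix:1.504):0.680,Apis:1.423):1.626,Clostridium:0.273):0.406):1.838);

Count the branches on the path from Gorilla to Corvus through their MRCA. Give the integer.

7

The MRCA of Gorilla and Corvus is the node subtending ((((Gorilla,(Rattus,Capsella),((Saimiri,(Solenopsis,Gulo)),Cedrus)),((Klebsiella,Carpinus,Bufo),(Meles,Lycaon))),((Fagus,Yersinia),Acinonyx)),((Candida,Corvus),Corylus)).
From Gorilla up to that node: 4 branches. From Corvus up to the same node: 3 branches. Total: 4 + 3 = 7.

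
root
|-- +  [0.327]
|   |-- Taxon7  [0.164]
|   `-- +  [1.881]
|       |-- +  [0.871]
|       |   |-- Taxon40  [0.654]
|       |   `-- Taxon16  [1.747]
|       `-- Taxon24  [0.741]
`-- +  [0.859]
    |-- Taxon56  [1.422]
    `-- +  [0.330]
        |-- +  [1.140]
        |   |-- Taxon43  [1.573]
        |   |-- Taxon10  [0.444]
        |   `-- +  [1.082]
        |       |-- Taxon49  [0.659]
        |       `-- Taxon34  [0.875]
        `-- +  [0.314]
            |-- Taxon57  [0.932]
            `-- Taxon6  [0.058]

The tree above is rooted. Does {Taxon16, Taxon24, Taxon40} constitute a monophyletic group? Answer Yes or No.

Yes

The most recent common ancestor of these taxa subtends ((Taxon40,Taxon16),Taxon24).
That clade has exactly 3 tips — every listed taxon and nothing else — so the group is monophyletic.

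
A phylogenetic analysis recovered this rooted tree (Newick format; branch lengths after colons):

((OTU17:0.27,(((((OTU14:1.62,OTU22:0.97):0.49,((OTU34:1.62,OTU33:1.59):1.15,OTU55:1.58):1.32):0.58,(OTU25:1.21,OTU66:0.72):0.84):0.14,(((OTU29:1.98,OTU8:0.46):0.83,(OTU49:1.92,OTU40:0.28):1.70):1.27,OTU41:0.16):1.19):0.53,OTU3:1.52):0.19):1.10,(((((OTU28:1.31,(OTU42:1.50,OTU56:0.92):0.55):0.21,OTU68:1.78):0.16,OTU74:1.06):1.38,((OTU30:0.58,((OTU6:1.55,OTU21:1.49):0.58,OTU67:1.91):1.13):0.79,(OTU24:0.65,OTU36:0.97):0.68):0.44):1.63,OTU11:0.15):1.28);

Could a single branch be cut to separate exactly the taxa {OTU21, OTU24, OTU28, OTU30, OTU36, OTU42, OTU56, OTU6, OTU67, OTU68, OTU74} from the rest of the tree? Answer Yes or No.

The most recent common ancestor of these taxa subtends ((((OTU28,(OTU42,OTU56)),OTU68),OTU74),((OTU30,((OTU6,OTU21),OTU67)),(OTU24,OTU36))).
That clade has exactly 11 tips — every listed taxon and nothing else — so the group is monophyletic.

Yes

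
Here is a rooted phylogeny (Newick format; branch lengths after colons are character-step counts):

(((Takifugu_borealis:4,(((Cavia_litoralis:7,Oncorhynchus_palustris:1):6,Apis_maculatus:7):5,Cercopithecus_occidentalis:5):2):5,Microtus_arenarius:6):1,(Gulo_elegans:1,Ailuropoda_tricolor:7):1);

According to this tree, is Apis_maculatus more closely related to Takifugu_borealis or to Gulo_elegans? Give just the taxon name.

The MRCA of Apis_maculatus and Takifugu_borealis subtends (Takifugu_borealis,(((Cavia_litoralis,Oncorhynchus_palustris),Apis_maculatus),Cercopithecus_occidentalis)) (5 taxa).
The MRCA of Apis_maculatus and Gulo_elegans is the root, subtending the entire tree (8 taxa).
The first is nested inside the second, so Apis_maculatus shares a more recent common ancestor with Takifugu_borealis.

Takifugu_borealis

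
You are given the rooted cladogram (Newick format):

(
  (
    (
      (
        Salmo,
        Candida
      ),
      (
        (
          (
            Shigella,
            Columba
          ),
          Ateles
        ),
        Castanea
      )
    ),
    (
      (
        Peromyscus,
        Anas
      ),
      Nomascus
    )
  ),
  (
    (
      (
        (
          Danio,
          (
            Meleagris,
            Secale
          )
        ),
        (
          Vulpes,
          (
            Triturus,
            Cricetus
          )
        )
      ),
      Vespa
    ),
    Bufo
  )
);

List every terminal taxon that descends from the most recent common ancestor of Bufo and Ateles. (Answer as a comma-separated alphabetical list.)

Anas, Ateles, Bufo, Candida, Castanea, Columba, Cricetus, Danio, Meleagris, Nomascus, Peromyscus, Salmo, Secale, Shigella, Triturus, Vespa, Vulpes

Tracing Bufo: it sits inside ((((Danio,(Meleagris,Secale)),(Vulpes,(Triturus,Cricetus))),Vespa),Bufo).
Tracing Ateles: it sits inside ((Shigella,Columba),Ateles).
The smallest clade enclosing both is the whole tree (their MRCA is the root), so the answer is all 17 tips in alphabetical order.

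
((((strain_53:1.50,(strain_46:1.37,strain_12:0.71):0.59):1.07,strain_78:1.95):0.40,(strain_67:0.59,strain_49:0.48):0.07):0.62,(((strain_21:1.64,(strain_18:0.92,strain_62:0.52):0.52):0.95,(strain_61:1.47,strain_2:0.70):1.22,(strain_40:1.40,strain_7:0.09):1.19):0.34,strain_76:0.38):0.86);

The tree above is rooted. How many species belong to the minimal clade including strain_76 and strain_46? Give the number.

14

The MRCA of strain_76 and strain_46 is the root, so the clade is the entire tree.
That clade contains 14 terminal taxa: strain_12, strain_18, strain_2, strain_21, strain_40, strain_46, strain_49, strain_53, strain_61, strain_62, strain_67, strain_7, strain_76, strain_78.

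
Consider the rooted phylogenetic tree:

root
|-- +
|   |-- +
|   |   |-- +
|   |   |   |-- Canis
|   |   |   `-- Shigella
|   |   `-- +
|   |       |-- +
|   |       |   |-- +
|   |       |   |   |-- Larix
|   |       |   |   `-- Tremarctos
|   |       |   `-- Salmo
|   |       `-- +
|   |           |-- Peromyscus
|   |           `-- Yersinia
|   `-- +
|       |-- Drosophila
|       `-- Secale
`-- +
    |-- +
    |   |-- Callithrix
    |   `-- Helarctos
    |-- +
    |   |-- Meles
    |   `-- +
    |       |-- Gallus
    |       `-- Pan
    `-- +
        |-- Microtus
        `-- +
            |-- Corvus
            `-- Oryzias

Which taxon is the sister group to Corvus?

Oryzias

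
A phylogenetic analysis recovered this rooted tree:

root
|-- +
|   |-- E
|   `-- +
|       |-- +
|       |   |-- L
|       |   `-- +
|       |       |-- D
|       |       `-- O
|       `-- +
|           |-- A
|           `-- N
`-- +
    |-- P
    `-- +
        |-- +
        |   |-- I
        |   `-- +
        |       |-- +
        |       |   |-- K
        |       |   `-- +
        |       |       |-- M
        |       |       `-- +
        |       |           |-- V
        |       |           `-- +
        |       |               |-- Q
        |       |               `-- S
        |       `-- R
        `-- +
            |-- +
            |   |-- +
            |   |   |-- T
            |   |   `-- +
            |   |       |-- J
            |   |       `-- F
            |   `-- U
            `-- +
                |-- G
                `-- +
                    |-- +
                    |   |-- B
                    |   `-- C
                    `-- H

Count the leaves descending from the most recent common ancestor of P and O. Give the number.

The MRCA of P and O is the root, so the clade is the entire tree.
That clade contains 22 terminal taxa: A, B, C, D, E, F, G, H, I, J, K, L, M, N, O, P, Q, R, S, T, U, V.

22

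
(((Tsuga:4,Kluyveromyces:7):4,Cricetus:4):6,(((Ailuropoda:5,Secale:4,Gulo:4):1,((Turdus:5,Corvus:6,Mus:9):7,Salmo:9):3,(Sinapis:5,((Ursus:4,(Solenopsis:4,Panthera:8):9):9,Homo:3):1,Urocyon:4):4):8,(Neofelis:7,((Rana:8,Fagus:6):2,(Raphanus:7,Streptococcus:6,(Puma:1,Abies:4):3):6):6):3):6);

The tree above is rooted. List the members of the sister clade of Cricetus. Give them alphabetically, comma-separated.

Kluyveromyces, Tsuga

Cricetus attaches to the tree at the node subtending ((Tsuga,Kluyveromyces),Cricetus).
The other lineage descending from that same node — the sister group — is (Tsuga,Kluyveromyces); its 2 tips in alphabetical order are the answer.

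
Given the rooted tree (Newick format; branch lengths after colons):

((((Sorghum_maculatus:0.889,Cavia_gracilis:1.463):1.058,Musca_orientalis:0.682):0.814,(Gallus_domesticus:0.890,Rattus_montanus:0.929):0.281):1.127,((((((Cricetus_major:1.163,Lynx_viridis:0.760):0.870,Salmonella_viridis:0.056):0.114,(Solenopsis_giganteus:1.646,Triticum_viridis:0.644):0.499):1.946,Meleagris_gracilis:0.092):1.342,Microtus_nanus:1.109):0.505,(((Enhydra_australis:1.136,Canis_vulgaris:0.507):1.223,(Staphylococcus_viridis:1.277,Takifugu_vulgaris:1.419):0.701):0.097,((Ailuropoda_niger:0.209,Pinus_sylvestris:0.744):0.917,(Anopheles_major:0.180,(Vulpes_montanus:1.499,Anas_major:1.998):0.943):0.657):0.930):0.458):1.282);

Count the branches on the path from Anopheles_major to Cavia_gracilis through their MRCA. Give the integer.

The MRCA of Anopheles_major and Cavia_gracilis is the root of the tree.
From Anopheles_major up to that node: 5 branches. From Cavia_gracilis up to the same node: 4 branches. Total: 5 + 4 = 9.

9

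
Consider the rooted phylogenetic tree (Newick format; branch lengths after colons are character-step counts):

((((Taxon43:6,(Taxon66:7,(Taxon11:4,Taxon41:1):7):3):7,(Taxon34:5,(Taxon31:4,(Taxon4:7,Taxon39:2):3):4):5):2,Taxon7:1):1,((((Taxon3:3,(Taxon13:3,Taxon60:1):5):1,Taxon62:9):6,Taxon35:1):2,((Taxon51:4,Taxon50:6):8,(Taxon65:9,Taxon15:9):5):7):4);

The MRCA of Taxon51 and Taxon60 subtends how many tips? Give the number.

9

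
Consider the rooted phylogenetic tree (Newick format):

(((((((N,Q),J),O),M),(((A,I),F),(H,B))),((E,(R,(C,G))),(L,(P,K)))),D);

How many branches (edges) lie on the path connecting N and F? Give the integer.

8

The MRCA of N and F is the node subtending (((((N,Q),J),O),M),(((A,I),F),(H,B))).
From N up to that node: 5 branches. From F up to the same node: 3 branches. Total: 5 + 3 = 8.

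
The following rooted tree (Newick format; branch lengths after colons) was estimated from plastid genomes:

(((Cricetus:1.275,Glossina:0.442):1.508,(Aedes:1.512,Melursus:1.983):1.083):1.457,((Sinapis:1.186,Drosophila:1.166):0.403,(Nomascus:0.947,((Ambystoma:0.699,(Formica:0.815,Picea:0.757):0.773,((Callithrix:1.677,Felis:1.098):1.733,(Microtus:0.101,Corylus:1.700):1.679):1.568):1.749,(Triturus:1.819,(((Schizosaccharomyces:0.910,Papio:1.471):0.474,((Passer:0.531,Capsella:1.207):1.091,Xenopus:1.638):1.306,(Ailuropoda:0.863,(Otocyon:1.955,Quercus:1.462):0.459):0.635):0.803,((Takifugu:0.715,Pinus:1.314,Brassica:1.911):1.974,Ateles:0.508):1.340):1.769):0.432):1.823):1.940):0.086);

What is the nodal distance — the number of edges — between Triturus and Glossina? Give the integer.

The MRCA of Triturus and Glossina is the root of the tree.
From Triturus up to that node: 5 branches. From Glossina up to the same node: 3 branches. Total: 5 + 3 = 8.

8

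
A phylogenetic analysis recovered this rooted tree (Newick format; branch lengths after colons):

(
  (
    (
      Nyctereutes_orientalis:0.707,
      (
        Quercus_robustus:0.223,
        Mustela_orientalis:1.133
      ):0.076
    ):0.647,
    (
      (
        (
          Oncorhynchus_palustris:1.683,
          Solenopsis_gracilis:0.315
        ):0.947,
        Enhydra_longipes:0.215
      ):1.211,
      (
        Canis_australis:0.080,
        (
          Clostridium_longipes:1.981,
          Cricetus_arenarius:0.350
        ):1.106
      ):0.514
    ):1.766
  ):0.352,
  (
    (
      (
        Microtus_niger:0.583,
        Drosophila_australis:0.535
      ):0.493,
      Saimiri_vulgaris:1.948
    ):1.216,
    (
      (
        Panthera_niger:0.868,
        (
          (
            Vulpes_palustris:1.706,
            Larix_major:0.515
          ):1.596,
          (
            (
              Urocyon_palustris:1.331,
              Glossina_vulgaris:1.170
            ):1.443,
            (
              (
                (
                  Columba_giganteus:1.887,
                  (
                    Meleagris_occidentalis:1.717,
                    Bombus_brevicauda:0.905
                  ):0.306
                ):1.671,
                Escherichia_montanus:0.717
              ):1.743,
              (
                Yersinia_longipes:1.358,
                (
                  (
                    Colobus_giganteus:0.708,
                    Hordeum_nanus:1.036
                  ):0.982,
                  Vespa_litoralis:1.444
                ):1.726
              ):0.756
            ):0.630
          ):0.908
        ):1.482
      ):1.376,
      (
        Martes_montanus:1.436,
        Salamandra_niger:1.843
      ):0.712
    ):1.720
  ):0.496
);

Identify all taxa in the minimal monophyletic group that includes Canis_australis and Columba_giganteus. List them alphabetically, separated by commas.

Tracing Canis_australis: it sits inside (Canis_australis,(Clostridium_longipes,Cricetus_arenarius)).
Tracing Columba_giganteus: it sits inside (Columba_giganteus,(Meleagris_occidentalis,Bombus_brevicauda)).
The smallest clade enclosing both is the whole tree (their MRCA is the root), so the answer is all 27 tips in alphabetical order.

Bombus_brevicauda, Canis_australis, Clostridium_longipes, Colobus_giganteus, Columba_giganteus, Cricetus_arenarius, Drosophila_australis, Enhydra_longipes, Escherichia_montanus, Glossina_vulgaris, Hordeum_nanus, Larix_major, Martes_montanus, Meleagris_occidentalis, Microtus_niger, Mustela_orientalis, Nyctereutes_orientalis, Oncorhynchus_palustris, Panthera_niger, Quercus_robustus, Saimiri_vulgaris, Salamandra_niger, Solenopsis_gracilis, Urocyon_palustris, Vespa_litoralis, Vulpes_palustris, Yersinia_longipes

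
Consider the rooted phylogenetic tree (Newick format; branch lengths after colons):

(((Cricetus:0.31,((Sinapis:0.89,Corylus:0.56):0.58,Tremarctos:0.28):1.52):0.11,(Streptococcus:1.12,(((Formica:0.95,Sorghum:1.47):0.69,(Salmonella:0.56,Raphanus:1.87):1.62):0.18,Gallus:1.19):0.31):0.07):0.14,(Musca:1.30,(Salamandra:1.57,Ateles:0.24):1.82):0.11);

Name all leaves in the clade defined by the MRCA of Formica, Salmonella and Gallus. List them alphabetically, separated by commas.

Tracing Formica: it sits inside (Formica,Sorghum).
Tracing Salmonella: it sits inside (Salmonella,Raphanus).
Tracing Gallus: it sits inside (((Formica,Sorghum),(Salmonella,Raphanus)),Gallus).
The smallest clade enclosing all 3 is (((Formica,Sorghum),(Salmonella,Raphanus)),Gallus); the answer is its 5 terminal taxa in alphabetical order.

Formica, Gallus, Raphanus, Salmonella, Sorghum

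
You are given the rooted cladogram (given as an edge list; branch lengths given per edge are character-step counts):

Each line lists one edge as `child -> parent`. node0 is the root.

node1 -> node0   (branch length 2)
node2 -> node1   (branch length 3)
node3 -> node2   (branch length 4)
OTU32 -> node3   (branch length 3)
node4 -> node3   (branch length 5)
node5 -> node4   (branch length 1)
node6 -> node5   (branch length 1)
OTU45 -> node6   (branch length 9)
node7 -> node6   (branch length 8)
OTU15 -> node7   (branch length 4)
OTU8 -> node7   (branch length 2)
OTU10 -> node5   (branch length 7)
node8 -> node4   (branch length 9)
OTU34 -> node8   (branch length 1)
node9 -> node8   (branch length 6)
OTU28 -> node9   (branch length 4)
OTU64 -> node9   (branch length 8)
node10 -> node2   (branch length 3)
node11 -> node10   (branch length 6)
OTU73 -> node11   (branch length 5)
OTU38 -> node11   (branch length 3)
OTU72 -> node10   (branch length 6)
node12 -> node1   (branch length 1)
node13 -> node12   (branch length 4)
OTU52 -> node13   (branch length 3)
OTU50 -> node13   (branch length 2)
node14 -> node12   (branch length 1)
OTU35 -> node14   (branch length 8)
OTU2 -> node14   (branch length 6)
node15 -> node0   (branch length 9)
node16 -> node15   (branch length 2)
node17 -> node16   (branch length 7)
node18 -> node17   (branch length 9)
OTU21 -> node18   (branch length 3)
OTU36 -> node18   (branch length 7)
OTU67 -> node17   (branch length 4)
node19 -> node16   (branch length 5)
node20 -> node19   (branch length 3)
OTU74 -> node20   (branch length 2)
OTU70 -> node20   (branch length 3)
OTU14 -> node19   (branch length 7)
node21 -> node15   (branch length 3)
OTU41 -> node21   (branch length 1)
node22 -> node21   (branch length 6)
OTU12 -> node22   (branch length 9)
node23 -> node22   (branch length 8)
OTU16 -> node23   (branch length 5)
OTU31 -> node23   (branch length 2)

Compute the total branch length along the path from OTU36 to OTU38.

The path runs OTU36 → … → MRCA → … → OTU38; the MRCA is the root of the tree.
Branch lengths along that path: 7 + 9 + 7 + 2 + 9 + 2 + 3 + 3 + 6 + 3 = 51.

51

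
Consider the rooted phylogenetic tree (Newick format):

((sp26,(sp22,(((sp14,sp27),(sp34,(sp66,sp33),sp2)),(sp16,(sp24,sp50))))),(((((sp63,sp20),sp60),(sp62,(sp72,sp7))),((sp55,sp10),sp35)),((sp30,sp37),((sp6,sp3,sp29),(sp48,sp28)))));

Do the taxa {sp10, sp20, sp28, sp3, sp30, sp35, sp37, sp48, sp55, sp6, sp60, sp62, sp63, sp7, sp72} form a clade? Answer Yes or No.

No

The MRCA of the listed taxa subtends (((((sp63,sp20),sp60),(sp62,(sp72,sp7))),((sp55,sp10),sp35)),((sp30,sp37),((sp6,sp3,sp29),(sp48,sp28)))).
That clade also contains sp29, which is not in the proposed group, so the group is not monophyletic.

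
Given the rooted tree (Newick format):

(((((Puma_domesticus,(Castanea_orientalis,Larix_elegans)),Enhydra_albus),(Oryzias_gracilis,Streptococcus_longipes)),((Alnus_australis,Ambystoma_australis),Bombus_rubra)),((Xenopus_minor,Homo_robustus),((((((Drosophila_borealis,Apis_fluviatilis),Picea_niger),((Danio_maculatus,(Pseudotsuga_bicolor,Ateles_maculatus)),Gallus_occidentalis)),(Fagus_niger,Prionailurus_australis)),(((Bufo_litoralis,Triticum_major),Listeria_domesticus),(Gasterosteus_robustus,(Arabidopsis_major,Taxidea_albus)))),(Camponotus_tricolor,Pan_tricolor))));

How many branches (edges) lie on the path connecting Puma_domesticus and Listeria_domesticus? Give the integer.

The MRCA of Puma_domesticus and Listeria_domesticus is the root of the tree.
From Puma_domesticus up to that node: 5 branches. From Listeria_domesticus up to the same node: 6 branches. Total: 5 + 6 = 11.

11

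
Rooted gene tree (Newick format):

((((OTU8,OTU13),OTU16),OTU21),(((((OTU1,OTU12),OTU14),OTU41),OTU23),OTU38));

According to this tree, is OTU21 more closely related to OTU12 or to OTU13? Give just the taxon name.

OTU13

The MRCA of OTU21 and OTU13 subtends (((OTU8,OTU13),OTU16),OTU21) (4 taxa).
The MRCA of OTU21 and OTU12 is the root, subtending the entire tree (10 taxa).
The first is nested inside the second, so OTU21 shares a more recent common ancestor with OTU13.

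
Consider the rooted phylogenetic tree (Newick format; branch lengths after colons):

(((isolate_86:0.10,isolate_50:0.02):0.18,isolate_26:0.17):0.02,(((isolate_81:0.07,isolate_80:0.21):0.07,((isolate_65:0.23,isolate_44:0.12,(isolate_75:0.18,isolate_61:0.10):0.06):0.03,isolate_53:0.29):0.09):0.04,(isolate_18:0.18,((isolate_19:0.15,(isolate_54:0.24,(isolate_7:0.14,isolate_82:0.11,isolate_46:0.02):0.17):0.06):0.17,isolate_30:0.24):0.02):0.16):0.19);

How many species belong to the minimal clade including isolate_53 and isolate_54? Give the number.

14

The MRCA of isolate_53 and isolate_54 is the node subtending (((isolate_81,isolate_80),((isolate_65,isolate_44,(isolate_75,isolate_61)),isolate_53)),(isolate_18,((isolate_19,(isolate_54,(isolate_7,isolate_82,isolate_46))),isolate_30))).
That clade contains 14 terminal taxa: isolate_18, isolate_19, isolate_30, isolate_44, isolate_46, isolate_53, isolate_54, isolate_61, isolate_65, isolate_7, isolate_75, isolate_80, isolate_81, isolate_82.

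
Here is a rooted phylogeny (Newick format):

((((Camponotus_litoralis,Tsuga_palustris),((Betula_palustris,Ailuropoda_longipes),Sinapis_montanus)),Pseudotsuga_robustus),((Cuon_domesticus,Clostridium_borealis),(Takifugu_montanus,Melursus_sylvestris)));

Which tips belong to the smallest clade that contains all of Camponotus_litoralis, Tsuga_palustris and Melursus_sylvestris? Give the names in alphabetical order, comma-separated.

Tracing Camponotus_litoralis: it sits inside (Camponotus_litoralis,Tsuga_palustris).
Tracing Tsuga_palustris: it sits inside (Camponotus_litoralis,Tsuga_palustris).
Tracing Melursus_sylvestris: it sits inside (Takifugu_montanus,Melursus_sylvestris).
The smallest clade enclosing all 3 is the whole tree (their MRCA is the root), so the answer is all 10 tips in alphabetical order.

Ailuropoda_longipes, Betula_palustris, Camponotus_litoralis, Clostridium_borealis, Cuon_domesticus, Melursus_sylvestris, Pseudotsuga_robustus, Sinapis_montanus, Takifugu_montanus, Tsuga_palustris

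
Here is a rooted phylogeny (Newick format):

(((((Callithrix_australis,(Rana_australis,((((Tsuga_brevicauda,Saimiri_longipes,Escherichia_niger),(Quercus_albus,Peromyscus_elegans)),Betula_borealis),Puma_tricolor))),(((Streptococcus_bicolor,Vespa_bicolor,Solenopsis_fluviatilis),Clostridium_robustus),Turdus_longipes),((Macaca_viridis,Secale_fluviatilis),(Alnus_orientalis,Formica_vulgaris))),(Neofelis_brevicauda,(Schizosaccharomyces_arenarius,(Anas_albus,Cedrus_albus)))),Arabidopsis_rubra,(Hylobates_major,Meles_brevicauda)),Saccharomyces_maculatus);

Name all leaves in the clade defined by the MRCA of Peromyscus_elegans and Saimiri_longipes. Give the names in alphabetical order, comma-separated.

Escherichia_niger, Peromyscus_elegans, Quercus_albus, Saimiri_longipes, Tsuga_brevicauda

Tracing Peromyscus_elegans: it sits inside (Quercus_albus,Peromyscus_elegans).
Tracing Saimiri_longipes: it sits inside (Tsuga_brevicauda,Saimiri_longipes,Escherichia_niger).
The smallest clade enclosing both is ((Tsuga_brevicauda,Saimiri_longipes,Escherichia_niger),(Quercus_albus,Peromyscus_elegans)); the answer is its 5 terminal taxa in alphabetical order.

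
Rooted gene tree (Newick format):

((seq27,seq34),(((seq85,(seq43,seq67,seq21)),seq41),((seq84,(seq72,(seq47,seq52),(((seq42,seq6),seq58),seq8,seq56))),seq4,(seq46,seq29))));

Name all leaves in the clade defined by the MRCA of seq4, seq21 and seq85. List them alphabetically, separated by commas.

Tracing seq4: it sits inside ((seq84,(seq72,(seq47,seq52),(((seq42,seq6),seq58),seq8,seq56))),seq4,(seq46,seq29)).
Tracing seq21: it sits inside (seq43,seq67,seq21).
Tracing seq85: it sits inside (seq85,(seq43,seq67,seq21)).
The smallest clade enclosing all 3 is (((seq85,(seq43,seq67,seq21)),seq41),((seq84,(seq72,(seq47,seq52),(((seq42,seq6),seq58),seq8,seq56))),seq4,(seq46,seq29))); the answer is its 17 terminal taxa in alphabetical order.

seq21, seq29, seq4, seq41, seq42, seq43, seq46, seq47, seq52, seq56, seq58, seq6, seq67, seq72, seq8, seq84, seq85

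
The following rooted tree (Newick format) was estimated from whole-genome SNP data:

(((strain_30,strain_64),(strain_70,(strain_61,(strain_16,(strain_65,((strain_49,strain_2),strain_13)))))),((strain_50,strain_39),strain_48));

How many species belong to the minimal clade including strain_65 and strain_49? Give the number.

4

The MRCA of strain_65 and strain_49 is the node subtending (strain_65,((strain_49,strain_2),strain_13)).
That clade contains 4 terminal taxa: strain_13, strain_2, strain_49, strain_65.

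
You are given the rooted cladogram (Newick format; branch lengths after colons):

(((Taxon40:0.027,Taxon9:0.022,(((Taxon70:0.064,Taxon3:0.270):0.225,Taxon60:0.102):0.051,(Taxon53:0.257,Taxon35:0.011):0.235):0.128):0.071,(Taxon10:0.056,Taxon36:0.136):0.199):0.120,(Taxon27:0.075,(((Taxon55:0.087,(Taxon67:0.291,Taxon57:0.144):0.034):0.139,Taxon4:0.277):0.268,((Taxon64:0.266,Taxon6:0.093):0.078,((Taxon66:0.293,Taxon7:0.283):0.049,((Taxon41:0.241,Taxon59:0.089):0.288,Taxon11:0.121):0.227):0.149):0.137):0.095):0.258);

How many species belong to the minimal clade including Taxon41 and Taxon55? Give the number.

The MRCA of Taxon41 and Taxon55 is the node subtending (((Taxon55,(Taxon67,Taxon57)),Taxon4),((Taxon64,Taxon6),((Taxon66,Taxon7),((Taxon41,Taxon59),Taxon11)))).
That clade contains 11 terminal taxa: Taxon11, Taxon4, Taxon41, Taxon55, Taxon57, Taxon59, Taxon6, Taxon64, Taxon66, Taxon67, Taxon7.

11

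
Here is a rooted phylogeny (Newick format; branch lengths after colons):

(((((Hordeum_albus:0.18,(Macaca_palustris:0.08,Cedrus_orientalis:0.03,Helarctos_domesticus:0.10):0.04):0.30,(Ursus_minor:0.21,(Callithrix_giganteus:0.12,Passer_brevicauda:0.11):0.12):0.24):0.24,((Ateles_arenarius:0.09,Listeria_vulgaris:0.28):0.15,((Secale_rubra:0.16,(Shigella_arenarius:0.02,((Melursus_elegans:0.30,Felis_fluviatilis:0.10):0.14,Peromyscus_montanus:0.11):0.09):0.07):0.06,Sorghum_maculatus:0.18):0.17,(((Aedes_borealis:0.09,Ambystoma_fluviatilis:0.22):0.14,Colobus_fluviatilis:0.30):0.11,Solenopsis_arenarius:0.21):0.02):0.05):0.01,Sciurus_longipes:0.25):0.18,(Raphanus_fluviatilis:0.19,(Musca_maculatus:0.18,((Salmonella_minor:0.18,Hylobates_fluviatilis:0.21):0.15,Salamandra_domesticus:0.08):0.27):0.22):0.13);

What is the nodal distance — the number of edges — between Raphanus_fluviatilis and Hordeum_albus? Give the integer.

7

The MRCA of Raphanus_fluviatilis and Hordeum_albus is the root of the tree.
From Raphanus_fluviatilis up to that node: 2 branches. From Hordeum_albus up to the same node: 5 branches. Total: 2 + 5 = 7.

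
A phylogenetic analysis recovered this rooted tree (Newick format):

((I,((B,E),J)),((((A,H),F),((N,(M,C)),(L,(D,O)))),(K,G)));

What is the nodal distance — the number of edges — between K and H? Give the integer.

6

The MRCA of K and H is the node subtending ((((A,H),F),((N,(M,C)),(L,(D,O)))),(K,G)).
From K up to that node: 2 branches. From H up to the same node: 4 branches. Total: 2 + 4 = 6.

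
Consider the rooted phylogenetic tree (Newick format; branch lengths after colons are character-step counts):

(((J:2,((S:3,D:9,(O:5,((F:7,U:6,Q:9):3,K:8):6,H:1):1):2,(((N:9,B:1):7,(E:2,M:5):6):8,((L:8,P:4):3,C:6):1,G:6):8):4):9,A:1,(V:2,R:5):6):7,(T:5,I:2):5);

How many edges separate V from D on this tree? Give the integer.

6

The MRCA of V and D is the node subtending ((J,((S,D,(O,((F,U,Q),K),H)),(((N,B),(E,M)),((L,P),C),G))),A,(V,R)).
From V up to that node: 2 branches. From D up to the same node: 4 branches. Total: 2 + 4 = 6.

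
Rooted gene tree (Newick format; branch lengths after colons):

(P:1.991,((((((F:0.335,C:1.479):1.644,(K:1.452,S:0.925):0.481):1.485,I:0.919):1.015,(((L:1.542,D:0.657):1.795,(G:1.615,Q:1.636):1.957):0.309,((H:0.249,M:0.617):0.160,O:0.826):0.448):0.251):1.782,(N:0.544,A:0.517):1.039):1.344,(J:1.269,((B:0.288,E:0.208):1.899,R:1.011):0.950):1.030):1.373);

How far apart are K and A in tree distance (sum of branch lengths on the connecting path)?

7.771

The path runs K → … → MRCA → … → A; the MRCA is the node subtending (((((F,C),(K,S)),I),(((L,D),(G,Q)),((H,M),O))),(N,A)).
Branch lengths along that path: 1.452 + 0.481 + 1.485 + 1.015 + 1.782 + 1.039 + 0.517 = 7.771.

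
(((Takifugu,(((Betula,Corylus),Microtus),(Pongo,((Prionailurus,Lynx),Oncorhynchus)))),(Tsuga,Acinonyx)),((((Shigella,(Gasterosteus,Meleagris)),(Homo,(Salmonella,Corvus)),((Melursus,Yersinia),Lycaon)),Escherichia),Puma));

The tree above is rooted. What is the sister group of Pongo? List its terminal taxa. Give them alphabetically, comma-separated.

Pongo attaches to the tree at the node subtending (Pongo,((Prionailurus,Lynx),Oncorhynchus)).
The other lineage descending from that same node — the sister group — is ((Prionailurus,Lynx),Oncorhynchus); its 3 tips in alphabetical order are the answer.

Lynx, Oncorhynchus, Prionailurus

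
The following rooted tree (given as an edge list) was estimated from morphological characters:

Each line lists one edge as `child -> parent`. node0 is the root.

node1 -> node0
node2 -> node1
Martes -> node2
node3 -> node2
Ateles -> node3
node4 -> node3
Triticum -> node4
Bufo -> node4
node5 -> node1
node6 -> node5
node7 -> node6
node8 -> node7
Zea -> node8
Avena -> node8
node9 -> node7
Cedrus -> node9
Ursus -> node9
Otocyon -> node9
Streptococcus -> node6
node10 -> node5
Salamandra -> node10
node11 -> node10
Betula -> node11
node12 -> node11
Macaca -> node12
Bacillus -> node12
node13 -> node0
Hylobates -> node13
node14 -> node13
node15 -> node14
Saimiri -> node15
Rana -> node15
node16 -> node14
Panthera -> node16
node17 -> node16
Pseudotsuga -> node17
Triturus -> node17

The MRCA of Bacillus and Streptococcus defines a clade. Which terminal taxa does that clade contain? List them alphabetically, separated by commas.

Avena, Bacillus, Betula, Cedrus, Macaca, Otocyon, Salamandra, Streptococcus, Ursus, Zea

Tracing Bacillus: it sits inside (Macaca,Bacillus).
Tracing Streptococcus: it sits inside (((Zea,Avena),(Cedrus,Ursus,Otocyon)),Streptococcus).
The smallest clade enclosing both is ((((Zea,Avena),(Cedrus,Ursus,Otocyon)),Streptococcus),(Salamandra,(Betula,(Macaca,Bacillus)))); the answer is its 10 terminal taxa in alphabetical order.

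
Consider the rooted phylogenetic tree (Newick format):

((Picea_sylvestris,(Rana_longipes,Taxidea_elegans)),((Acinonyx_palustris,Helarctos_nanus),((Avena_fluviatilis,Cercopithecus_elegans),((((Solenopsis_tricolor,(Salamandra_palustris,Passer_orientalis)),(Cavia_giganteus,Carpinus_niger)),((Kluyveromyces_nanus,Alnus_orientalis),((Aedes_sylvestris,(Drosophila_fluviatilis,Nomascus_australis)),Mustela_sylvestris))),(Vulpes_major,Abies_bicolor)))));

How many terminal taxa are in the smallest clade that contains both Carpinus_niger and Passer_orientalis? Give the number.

5

The MRCA of Carpinus_niger and Passer_orientalis is the node subtending ((Solenopsis_tricolor,(Salamandra_palustris,Passer_orientalis)),(Cavia_giganteus,Carpinus_niger)).
That clade contains 5 terminal taxa: Carpinus_niger, Cavia_giganteus, Passer_orientalis, Salamandra_palustris, Solenopsis_tricolor.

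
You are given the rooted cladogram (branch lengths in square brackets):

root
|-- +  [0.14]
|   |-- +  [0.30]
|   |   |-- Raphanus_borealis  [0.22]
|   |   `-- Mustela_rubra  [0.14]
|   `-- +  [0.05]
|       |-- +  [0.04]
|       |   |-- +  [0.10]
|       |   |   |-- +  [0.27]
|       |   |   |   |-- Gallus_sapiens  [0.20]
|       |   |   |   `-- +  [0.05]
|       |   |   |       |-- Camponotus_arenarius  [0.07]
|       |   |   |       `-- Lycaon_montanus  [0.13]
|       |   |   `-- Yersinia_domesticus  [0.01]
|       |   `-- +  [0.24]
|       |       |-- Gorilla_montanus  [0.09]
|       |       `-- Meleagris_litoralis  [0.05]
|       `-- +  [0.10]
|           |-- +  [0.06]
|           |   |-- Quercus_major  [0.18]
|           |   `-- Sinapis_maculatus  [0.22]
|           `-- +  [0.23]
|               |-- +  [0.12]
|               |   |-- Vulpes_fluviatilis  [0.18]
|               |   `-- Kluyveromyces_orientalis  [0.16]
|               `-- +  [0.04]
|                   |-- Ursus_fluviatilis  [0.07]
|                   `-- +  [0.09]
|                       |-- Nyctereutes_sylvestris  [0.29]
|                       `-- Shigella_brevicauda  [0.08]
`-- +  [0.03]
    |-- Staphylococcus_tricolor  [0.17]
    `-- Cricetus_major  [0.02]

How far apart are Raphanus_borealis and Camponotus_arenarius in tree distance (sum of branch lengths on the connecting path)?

1.10

The path runs Raphanus_borealis → … → MRCA → … → Camponotus_arenarius; the MRCA is the node subtending ((Raphanus_borealis,Mustela_rubra),((((Gallus_sapiens,(Camponotus_arenarius,Lycaon_montanus)),Yersinia_domesticus),(Gorilla_montanus,Meleagris_litoralis)),((Quercus_major,Sinapis_maculatus),((Vulpes_fluviatilis,Kluyveromyces_orientalis),(Ursus_fluviatilis,(Nyctereutes_sylvestris,Shigella_brevicauda)))))).
Branch lengths along that path: 0.22 + 0.30 + 0.05 + 0.04 + 0.10 + 0.27 + 0.05 + 0.07 = 1.10.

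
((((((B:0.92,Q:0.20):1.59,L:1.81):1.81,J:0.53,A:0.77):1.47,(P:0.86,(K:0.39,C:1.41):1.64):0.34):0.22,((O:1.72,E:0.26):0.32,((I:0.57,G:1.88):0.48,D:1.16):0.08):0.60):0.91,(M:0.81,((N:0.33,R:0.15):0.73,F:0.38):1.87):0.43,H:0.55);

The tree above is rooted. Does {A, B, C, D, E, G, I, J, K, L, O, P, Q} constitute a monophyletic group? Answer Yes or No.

Yes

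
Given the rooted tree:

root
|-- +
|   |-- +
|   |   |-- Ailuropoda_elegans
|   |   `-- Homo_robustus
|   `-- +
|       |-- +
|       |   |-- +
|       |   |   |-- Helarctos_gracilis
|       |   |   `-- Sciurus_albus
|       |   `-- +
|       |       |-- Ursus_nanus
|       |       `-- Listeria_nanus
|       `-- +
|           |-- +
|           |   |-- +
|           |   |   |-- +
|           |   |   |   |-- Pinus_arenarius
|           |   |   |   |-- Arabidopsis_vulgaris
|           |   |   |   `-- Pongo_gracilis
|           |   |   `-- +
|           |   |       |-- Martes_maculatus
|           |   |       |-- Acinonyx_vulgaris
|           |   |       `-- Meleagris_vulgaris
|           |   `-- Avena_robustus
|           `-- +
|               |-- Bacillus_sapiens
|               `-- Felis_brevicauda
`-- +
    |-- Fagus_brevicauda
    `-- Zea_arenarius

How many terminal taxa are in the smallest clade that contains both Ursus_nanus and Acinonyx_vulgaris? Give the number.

The MRCA of Ursus_nanus and Acinonyx_vulgaris is the node subtending (((Helarctos_gracilis,Sciurus_albus),(Ursus_nanus,Listeria_nanus)),((((Pinus_arenarius,Arabidopsis_vulgaris,Pongo_gracilis),(Martes_maculatus,Acinonyx_vulgaris,Meleagris_vulgaris)),Avena_robustus),(Bacillus_sapiens,Felis_brevicauda))).
That clade contains 13 terminal taxa: Acinonyx_vulgaris, Arabidopsis_vulgaris, Avena_robustus, Bacillus_sapiens, Felis_brevicauda, Helarctos_gracilis, Listeria_nanus, Martes_maculatus, Meleagris_vulgaris, Pinus_arenarius, Pongo_gracilis, Sciurus_albus, Ursus_nanus.

13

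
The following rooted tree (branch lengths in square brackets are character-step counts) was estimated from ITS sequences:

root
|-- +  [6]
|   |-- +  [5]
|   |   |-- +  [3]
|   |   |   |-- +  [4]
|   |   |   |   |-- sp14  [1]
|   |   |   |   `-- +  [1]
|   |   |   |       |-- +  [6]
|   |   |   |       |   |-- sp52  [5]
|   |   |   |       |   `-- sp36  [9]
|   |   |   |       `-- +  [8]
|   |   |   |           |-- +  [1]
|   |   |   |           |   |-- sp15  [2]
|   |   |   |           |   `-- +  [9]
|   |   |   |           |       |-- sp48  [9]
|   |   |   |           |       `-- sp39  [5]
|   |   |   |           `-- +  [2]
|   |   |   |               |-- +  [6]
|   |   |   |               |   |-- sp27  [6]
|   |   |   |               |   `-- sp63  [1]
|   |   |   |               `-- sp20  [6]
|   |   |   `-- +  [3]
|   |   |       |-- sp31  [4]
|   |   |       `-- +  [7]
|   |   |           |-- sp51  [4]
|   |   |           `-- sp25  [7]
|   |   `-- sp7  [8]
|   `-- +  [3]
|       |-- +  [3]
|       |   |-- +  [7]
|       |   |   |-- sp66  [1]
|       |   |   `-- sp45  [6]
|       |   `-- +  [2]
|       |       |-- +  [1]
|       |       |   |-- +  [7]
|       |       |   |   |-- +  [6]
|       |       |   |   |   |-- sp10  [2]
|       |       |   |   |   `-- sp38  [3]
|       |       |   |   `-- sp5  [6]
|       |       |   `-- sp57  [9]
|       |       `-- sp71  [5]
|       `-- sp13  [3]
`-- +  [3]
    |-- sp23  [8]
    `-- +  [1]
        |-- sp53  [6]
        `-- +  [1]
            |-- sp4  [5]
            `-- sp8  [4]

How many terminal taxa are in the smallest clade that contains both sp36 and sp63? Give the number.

The MRCA of sp36 and sp63 is the node subtending ((sp52,sp36),((sp15,(sp48,sp39)),((sp27,sp63),sp20))).
That clade contains 8 terminal taxa: sp15, sp20, sp27, sp36, sp39, sp48, sp52, sp63.

8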